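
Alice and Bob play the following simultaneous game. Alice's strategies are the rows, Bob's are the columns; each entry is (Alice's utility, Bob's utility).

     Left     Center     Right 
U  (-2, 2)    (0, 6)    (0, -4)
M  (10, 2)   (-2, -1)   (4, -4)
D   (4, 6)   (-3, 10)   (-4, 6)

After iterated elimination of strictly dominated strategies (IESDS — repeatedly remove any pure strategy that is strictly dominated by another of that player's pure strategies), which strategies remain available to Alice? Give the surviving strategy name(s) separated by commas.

For Alice, M strictly dominates D on the remaining columns (Left: 10>4, Center: -2>-3, Right: 4>-4); eliminate D.
Bob's strategy Right is strictly dominated by Left (U: 2>-4, M: 2>-4) and is removed.
Among the remaining strategies, none is strictly dominated by another pure strategy of the same player, so the elimination stops.
Surviving strategies — Alice: {U, M}; Bob: {Left, Center}.

U, M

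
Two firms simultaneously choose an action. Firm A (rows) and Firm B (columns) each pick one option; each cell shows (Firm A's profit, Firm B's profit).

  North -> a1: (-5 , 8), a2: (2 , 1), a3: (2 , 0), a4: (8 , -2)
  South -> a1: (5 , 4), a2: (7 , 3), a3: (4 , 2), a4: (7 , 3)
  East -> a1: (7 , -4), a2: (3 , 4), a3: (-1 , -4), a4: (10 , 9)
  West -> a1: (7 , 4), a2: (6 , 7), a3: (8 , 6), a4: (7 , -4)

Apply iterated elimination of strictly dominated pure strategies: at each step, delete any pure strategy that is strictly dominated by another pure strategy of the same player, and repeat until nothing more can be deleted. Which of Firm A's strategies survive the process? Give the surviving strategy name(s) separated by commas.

For Firm B, a2 strictly dominates a3 on the remaining rows (North: 1>0, South: 3>2, East: 4>-4, West: 7>6); eliminate a3.
Row North is eliminated: East beats it against every remaining column (a1: 7>-5, a2: 3>2, a4: 10>8).
Among the remaining strategies, none is strictly dominated by another pure strategy of the same player, so the elimination stops.
Surviving strategies — Firm A: {South, East, West}; Firm B: {a1, a2, a4}.

South, East, West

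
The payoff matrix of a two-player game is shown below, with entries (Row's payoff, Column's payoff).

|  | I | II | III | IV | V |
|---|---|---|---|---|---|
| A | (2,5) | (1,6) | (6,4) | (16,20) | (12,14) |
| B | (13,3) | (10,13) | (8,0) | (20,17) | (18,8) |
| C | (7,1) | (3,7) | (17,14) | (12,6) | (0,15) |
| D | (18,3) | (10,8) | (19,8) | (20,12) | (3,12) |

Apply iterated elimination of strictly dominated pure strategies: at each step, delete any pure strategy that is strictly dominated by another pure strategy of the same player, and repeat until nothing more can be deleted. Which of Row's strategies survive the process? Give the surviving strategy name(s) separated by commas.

B, D

For Row, B strictly dominates A on the remaining columns (I: 13>2, II: 10>1, III: 8>6, IV: 20>16, V: 18>12); eliminate A.
For Row, D strictly dominates C on the remaining columns (I: 18>7, II: 10>3, III: 19>17, IV: 20>12, V: 3>0); eliminate C.
Column I is eliminated: II beats it against every remaining row (B: 13>3, D: 8>3).
Column's strategy II is strictly dominated by IV (B: 17>13, D: 12>8) and is removed.
For Column, IV strictly dominates III on the remaining rows (B: 17>0, D: 12>8); eliminate III.
Among the remaining strategies, none is strictly dominated by another pure strategy of the same player, so the elimination stops.
Surviving strategies — Row: {B, D}; Column: {IV, V}.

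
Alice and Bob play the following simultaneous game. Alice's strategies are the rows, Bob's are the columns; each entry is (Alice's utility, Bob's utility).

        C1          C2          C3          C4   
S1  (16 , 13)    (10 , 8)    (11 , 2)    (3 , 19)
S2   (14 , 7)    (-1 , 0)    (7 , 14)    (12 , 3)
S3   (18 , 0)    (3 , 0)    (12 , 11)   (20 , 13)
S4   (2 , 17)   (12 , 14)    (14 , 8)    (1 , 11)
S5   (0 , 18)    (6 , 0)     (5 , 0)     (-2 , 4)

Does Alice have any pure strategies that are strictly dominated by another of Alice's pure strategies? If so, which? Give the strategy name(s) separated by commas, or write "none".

S1 is not dominated — it holds its own against S2 at C1 (16>14); S3 at C2 (10>3); S4 at C1 (16>2); S5 at C1 (16>0).
S2 is strictly dominated by S3 (C1: 18>14, C2: 3>-1, C3: 12>7, C4: 20>12).
Nothing dominates S3: S1 at C1 (18>16); S2 at C1 (18>14); S4 at C1 (18>2); S5 at C1 (18>0).
Nothing dominates S4: S1 at C2 (12>10); S2 at C2 (12>-1); S3 at C2 (12>3); S5 at C1 (2>0).
S5: dominated, since S1 does at least as well everywhere (C1: 16>0, C2: 10>6, C3: 11>5, C4: 3>-2).

S2, S5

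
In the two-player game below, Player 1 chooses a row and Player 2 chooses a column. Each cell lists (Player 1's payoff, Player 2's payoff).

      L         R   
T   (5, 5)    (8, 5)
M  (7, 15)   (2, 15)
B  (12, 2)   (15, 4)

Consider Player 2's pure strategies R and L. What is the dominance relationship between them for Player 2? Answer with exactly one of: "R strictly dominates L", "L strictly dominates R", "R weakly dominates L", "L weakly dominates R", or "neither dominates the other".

R weakly dominates L

Compare R to L across each opponent action: T: 5=5, M: 15=15, B: 4>2.
R is at least as good everywhere and strictly better somewhere (tied only at T, M), so R weakly but not strictly dominates L.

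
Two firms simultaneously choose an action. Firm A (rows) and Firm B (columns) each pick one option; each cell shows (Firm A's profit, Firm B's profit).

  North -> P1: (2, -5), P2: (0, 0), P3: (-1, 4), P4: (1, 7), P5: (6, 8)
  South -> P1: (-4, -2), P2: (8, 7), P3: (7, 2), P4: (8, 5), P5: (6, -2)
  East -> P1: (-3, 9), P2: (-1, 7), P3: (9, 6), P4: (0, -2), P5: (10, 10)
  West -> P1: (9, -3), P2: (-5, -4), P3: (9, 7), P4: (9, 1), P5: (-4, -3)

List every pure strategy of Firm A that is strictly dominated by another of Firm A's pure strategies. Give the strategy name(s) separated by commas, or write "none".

none

North is not dominated — it holds its own against South at P1 (2>-4); East at P1 (2>-3); West at P2 (0>-5).
South: no other strategy beats it everywhere (North at P2 (8>0); East at P2 (8>-1); West at P2 (8>-5)).
East: no other strategy beats it everywhere (North at P3 (9>-1); South at P1 (-3>-4); West at P2 (-1>-5)).
West: no other strategy beats it everywhere (North at P1 (9>2); South at P1 (9>-4); East at P1 (9>-3)).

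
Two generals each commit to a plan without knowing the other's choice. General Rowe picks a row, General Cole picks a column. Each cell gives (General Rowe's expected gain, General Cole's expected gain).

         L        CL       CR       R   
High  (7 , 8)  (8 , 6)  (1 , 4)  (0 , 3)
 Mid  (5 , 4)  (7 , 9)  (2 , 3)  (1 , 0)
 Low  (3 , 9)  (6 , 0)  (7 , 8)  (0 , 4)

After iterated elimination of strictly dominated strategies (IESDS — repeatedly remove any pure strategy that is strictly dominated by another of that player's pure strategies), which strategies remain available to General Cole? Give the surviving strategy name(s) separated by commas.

L

Column CR is eliminated: L beats it against every remaining row (High: 8>4, Mid: 4>3, Low: 9>8).
Row Low is eliminated: Mid beats it against every remaining column (L: 5>3, CL: 7>6, R: 1>0).
General Cole's strategy R is strictly dominated by L (High: 8>3, Mid: 4>0) and is removed.
General Rowe's strategy Mid is strictly dominated by High (L: 7>5, CL: 8>7) and is removed.
Column CL is eliminated: L beats it against every remaining row (High: 8>6).
Among the remaining strategies, none is strictly dominated by another pure strategy of the same player, so the elimination stops.
Surviving strategies — General Rowe: {High}; General Cole: {L}.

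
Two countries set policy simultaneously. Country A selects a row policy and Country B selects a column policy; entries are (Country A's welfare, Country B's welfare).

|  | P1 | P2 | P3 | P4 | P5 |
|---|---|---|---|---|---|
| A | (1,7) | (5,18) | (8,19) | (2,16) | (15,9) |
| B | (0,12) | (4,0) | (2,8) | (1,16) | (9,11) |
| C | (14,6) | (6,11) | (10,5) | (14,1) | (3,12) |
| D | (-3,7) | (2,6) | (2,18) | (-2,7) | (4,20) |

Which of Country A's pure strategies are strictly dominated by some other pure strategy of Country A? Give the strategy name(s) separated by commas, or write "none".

B, D

Nothing dominates A: B at P1 (1>0); C at P5 (15>3); D at P1 (1>-3).
B is strictly dominated by A (P1: 1>0, P2: 5>4, P3: 8>2, P4: 2>1, P5: 15>9).
C is not dominated — it holds its own against A at P1 (14>1); B at P1 (14>0); D at P1 (14>-3).
A strictly dominates D — P1: 1>-3, P2: 5>2, P3: 8>2, P4: 2>-2, P5: 15>4.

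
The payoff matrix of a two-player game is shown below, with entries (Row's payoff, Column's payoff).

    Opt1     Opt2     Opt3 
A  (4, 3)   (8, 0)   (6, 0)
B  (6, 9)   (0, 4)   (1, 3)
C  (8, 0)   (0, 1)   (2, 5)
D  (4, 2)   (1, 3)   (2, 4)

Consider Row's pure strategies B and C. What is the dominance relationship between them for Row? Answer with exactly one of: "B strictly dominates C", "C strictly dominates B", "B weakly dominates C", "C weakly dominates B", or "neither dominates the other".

Compare B to C across each opponent action: Opt1: 6<8, Opt2: 0=0, Opt3: 1<2.
C is at least as good everywhere and strictly better somewhere (tied at Opt2), so C weakly dominates B.

C weakly dominates B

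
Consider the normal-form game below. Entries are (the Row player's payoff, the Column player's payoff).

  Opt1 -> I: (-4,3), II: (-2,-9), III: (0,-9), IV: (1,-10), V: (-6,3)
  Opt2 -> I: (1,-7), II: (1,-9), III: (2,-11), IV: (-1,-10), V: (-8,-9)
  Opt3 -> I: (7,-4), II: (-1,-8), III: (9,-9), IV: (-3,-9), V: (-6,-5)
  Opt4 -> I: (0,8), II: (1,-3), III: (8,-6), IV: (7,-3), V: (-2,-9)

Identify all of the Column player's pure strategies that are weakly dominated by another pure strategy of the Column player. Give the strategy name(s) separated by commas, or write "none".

II, III, IV, V

I: no other strategy beats it everywhere (II at Opt1 (3>-9); III at Opt1 (3>-9); IV at Opt1 (3>-10); V at Opt2 (-7>-9)).
I weakly dominates II — Opt1: 3>-9, Opt2: -7>-9, Opt3: -4>-8, Opt4: 8>-3.
III: dominated, since I does at least as well everywhere (Opt1: 3>-9, Opt2: -7>-11, Opt3: -4>-9, Opt4: 8>-6).
I weakly dominates IV — Opt1: 3>-10, Opt2: -7>-10, Opt3: -4>-9, Opt4: 8>-3.
V: dominated, since I does at least as well everywhere (Opt1: 3=3, Opt2: -7>-9, Opt3: -4>-5, Opt4: 8>-9).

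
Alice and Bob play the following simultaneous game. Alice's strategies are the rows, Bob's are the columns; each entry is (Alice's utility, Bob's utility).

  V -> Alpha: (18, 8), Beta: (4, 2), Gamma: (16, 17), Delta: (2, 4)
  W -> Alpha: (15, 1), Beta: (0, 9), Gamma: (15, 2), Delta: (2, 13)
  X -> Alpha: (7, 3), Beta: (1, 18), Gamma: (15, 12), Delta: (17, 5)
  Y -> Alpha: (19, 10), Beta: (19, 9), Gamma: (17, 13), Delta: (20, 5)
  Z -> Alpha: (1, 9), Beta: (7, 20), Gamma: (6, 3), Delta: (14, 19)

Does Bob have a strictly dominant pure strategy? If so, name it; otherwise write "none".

none

Alpha fails to dominate Beta at W (1<9).
Beta fails to dominate Alpha at V (2<8).
Gamma fails to dominate Alpha at Z (3<9).
Delta fails to dominate Alpha at V (4<8).
No single strategy dominates all the others.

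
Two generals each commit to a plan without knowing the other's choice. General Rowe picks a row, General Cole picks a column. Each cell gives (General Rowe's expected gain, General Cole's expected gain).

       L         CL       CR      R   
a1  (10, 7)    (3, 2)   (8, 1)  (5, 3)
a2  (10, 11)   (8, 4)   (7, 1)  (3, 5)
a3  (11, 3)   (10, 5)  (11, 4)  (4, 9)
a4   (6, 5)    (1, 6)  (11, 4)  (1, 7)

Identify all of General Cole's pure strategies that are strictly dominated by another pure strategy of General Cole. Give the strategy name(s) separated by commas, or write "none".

L: no other strategy beats it everywhere (CL at a1 (7>2); CR at a1 (7>1); R at a1 (7>3)).
CL is strictly dominated by R (a1: 3>2, a2: 5>4, a3: 9>5, a4: 7>6).
CR is strictly dominated by CL (a1: 2>1, a2: 4>1, a3: 5>4, a4: 6>4).
Nothing dominates R: L at a3 (9>3); CL at a1 (3>2); CR at a1 (3>1).

CL, CR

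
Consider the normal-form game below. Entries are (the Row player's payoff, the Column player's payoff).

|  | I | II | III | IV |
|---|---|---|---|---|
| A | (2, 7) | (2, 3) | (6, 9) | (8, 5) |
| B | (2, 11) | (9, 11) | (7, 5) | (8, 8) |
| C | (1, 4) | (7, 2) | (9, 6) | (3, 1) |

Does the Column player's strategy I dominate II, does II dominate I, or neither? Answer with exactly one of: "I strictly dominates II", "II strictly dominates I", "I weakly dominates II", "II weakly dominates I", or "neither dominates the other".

I weakly dominates II

Compare I to II across each opponent action: A: 7>3, B: 11=11, C: 4>2.
I is at least as good everywhere and strictly better somewhere (tied only at B), so I weakly but not strictly dominates II.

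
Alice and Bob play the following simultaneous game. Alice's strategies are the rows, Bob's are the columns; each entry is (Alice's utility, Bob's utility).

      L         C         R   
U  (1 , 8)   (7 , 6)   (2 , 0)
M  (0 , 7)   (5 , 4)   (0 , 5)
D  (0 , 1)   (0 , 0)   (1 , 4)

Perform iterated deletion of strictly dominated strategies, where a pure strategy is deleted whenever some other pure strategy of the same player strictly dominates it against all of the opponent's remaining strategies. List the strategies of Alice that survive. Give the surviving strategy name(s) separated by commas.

U

Row M is eliminated: U beats it against every remaining column (L: 1>0, C: 7>5, R: 2>0).
Row D is eliminated: U beats it against every remaining column (L: 1>0, C: 7>0, R: 2>1).
Column C is eliminated: L beats it against every remaining row (U: 8>6).
Bob's strategy R is strictly dominated by L (U: 8>0) and is removed.
Among the remaining strategies, none is strictly dominated by another pure strategy of the same player, so the elimination stops.
Surviving strategies — Alice: {U}; Bob: {L}.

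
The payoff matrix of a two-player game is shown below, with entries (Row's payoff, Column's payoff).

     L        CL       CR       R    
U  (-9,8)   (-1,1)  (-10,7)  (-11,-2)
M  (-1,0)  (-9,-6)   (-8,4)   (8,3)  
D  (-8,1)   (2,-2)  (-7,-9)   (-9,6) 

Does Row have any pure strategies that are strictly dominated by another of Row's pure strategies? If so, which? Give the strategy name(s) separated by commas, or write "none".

U is strictly dominated by D (L: -8>-9, CL: 2>-1, CR: -7>-10, R: -9>-11).
M is not dominated — it holds its own against U at L (-1>-9); D at L (-1>-8).
D is not dominated — it holds its own against U at L (-8>-9); M at CL (2>-9).

U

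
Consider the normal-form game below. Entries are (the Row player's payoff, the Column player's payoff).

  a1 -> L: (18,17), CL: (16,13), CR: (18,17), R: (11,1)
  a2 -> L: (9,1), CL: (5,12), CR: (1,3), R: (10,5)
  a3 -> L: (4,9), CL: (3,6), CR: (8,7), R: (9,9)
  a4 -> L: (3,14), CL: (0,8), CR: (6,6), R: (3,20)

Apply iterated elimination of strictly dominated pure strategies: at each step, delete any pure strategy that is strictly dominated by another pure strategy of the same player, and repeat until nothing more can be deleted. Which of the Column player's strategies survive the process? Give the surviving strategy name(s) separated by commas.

L, CR

For the Row player, a1 strictly dominates a2 on the remaining columns (L: 18>9, CL: 16>5, CR: 18>1, R: 11>10); eliminate a2.
Row a3 is eliminated: a1 beats it against every remaining column (L: 18>4, CL: 16>3, CR: 18>8, R: 11>9).
For the Row player, a1 strictly dominates a4 on the remaining columns (L: 18>3, CL: 16>0, CR: 18>6, R: 11>3); eliminate a4.
For the Column player, L strictly dominates CL on the remaining rows (a1: 17>13); eliminate CL.
Column R is eliminated: L beats it against every remaining row (a1: 17>1).
Among the remaining strategies, none is strictly dominated by another pure strategy of the same player, so the elimination stops.
Surviving strategies — the Row player: {a1}; the Column player: {L, CR}.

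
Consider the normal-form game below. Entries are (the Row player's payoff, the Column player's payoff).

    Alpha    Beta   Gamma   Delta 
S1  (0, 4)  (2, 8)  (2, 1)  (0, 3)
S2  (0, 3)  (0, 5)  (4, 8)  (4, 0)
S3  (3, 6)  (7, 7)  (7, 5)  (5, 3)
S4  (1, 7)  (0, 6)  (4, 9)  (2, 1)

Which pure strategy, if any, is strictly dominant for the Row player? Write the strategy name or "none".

S3 vs S1: Alpha: 3>0, Beta: 7>2, Gamma: 7>2, Delta: 5>0.
S3 vs S2: Alpha: 3>0, Beta: 7>0, Gamma: 7>4, Delta: 5>4.
S3 vs S4: Alpha: 3>1, Beta: 7>0, Gamma: 7>4, Delta: 5>2.
S3 strictly beats every other strategy against every opponent action, so it is strictly dominant.

S3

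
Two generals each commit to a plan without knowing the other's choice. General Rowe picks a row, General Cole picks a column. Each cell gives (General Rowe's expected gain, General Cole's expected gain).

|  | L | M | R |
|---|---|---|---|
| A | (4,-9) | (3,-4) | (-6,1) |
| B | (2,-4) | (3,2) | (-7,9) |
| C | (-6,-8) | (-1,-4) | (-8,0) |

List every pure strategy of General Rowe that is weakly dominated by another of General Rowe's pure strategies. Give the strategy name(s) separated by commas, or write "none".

Nothing dominates A: B at L (4>2); C at L (4>-6).
B: dominated, since A does at least as well everywhere (L: 4>2, M: 3=3, R: -6>-7).
C: dominated, since A does at least as well everywhere (L: 4>-6, M: 3>-1, R: -6>-8).

B, C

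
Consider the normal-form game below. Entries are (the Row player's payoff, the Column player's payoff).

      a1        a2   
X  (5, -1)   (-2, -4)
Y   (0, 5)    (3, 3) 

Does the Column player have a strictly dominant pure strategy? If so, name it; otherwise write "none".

a1 vs a2: X: -1>-4, Y: 5>3.
a1 strictly beats every other strategy against every opponent action, so it is strictly dominant.

a1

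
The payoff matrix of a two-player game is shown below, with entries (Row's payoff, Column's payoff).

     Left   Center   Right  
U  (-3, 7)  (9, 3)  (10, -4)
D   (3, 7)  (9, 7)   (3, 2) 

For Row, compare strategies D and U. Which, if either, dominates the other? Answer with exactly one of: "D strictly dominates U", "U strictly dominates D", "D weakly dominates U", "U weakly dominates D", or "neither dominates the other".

neither dominates the other

Compare D to U across each choice by Column: Left: 3>-3, Center: 9=9, Right: 3<10.
D does better at Left but worse at Right; neither strategy dominates the other.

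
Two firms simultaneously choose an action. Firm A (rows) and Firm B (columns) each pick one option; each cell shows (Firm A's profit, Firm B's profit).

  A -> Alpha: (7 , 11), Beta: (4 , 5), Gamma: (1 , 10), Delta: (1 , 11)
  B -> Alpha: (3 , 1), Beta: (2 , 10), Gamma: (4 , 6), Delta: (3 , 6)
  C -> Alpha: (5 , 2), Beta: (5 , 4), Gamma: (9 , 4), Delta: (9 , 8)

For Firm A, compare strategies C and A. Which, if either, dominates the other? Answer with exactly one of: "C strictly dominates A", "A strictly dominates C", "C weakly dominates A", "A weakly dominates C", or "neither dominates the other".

neither dominates the other

C's payoffs vs A's, by Firm B's action — Alpha: 5<7, Beta: 5>4, Gamma: 9>1, Delta: 9>1.
C does better at Beta, Gamma, Delta but worse at Alpha; neither strategy dominates the other.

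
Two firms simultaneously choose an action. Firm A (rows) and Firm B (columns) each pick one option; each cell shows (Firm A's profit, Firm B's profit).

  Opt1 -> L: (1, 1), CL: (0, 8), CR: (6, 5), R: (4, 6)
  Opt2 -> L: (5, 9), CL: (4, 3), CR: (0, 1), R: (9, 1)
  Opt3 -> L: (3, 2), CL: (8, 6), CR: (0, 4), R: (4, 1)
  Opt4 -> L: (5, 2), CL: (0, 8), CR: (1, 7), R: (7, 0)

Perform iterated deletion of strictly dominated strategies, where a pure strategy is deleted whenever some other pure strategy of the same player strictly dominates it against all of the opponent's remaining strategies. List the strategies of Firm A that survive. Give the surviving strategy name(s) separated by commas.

Opt2, Opt3, Opt4

Column CR is eliminated: CL beats it against every remaining row (Opt1: 8>5, Opt2: 3>1, Opt3: 6>4, Opt4: 8>7).
Firm A's strategy Opt1 is strictly dominated by Opt2 (L: 5>1, CL: 4>0, R: 9>4) and is removed.
For Firm B, L strictly dominates R on the remaining rows (Opt2: 9>1, Opt3: 2>1, Opt4: 2>0); eliminate R.
Among the remaining strategies, none is strictly dominated by another pure strategy of the same player, so the elimination stops.
Surviving strategies — Firm A: {Opt2, Opt3, Opt4}; Firm B: {L, CL}.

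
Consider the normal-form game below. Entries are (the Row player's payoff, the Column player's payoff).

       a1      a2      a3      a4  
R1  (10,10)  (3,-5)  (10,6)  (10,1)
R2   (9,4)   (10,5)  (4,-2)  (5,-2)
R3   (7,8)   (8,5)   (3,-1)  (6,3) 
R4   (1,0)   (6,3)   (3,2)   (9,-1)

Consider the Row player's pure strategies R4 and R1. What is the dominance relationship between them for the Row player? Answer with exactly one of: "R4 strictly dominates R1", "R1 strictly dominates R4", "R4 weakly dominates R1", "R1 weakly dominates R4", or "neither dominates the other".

neither dominates the other

R4's payoffs vs R1's, by the Column player's action — a1: 1<10, a2: 6>3, a3: 3<10, a4: 9<10.
R4 does better at a2 but worse at a1, a3, a4; neither strategy dominates the other.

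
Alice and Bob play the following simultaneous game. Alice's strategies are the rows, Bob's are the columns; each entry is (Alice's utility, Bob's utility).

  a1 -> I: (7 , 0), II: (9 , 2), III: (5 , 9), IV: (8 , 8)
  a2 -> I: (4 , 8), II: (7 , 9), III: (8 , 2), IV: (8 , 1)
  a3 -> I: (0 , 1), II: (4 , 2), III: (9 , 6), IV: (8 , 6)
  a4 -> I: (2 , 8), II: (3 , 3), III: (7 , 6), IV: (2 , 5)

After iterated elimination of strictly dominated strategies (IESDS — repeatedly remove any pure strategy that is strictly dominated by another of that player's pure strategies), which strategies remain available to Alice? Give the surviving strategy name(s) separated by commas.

a1, a2, a3

Row a4 is eliminated: a2 beats it against every remaining column (I: 4>2, II: 7>3, III: 8>7, IV: 8>2).
For Bob, II strictly dominates I on the remaining rows (a1: 2>0, a2: 9>8, a3: 2>1); eliminate I.
Among the remaining strategies, none is strictly dominated by another pure strategy of the same player, so the elimination stops.
Surviving strategies — Alice: {a1, a2, a3}; Bob: {II, III, IV}.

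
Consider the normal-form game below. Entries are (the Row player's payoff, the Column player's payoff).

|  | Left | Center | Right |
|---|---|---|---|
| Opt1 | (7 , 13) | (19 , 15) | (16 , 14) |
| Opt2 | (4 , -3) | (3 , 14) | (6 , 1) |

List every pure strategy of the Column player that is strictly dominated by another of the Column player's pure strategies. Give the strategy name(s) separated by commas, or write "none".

Left, Right

Left is strictly dominated by Center (Opt1: 15>13, Opt2: 14>-3).
Center is not dominated — it holds its own against Left at Opt1 (15>13); Right at Opt1 (15>14).
Right is strictly dominated by Center (Opt1: 15>14, Opt2: 14>1).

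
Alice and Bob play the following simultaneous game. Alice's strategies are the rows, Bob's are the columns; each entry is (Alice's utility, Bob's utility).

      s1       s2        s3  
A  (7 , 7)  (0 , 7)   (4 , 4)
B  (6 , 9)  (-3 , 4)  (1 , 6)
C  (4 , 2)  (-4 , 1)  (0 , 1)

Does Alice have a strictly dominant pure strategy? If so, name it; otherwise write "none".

A vs B: s1: 7>6, s2: 0>-3, s3: 4>1.
A vs C: s1: 7>4, s2: 0>-4, s3: 4>0.
A strictly beats every other strategy against every opponent action, so it is strictly dominant.

A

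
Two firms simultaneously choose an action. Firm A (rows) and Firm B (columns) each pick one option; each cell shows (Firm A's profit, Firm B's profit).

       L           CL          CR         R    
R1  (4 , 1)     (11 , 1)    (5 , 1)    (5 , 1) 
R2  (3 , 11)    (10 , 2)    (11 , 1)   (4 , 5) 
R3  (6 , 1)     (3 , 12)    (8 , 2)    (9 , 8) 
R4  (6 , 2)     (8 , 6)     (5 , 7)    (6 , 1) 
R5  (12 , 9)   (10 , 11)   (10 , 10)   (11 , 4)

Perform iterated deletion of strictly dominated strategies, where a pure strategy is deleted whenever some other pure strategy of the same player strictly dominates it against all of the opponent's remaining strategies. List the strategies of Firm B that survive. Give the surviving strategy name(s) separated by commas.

L, CL, CR, R

For Firm A, R5 strictly dominates R3 on the remaining columns (L: 12>6, CL: 10>3, CR: 10>8, R: 11>9); eliminate R3.
For Firm A, R5 strictly dominates R4 on the remaining columns (L: 12>6, CL: 10>8, CR: 10>5, R: 11>6); eliminate R4.
Among the remaining strategies, none is strictly dominated by another pure strategy of the same player, so the elimination stops.
Surviving strategies — Firm A: {R1, R2, R5}; Firm B: {L, CL, CR, R}.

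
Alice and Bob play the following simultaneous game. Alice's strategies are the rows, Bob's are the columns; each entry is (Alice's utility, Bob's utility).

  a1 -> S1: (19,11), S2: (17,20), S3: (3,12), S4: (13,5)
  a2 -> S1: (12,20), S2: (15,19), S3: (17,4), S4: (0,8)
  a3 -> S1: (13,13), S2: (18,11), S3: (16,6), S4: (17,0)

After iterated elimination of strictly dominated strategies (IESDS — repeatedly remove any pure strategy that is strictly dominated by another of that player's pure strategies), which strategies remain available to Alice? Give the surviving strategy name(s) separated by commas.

a1, a3

Column S3 is eliminated: S2 beats it against every remaining row (a1: 20>12, a2: 19>4, a3: 11>6).
Row a2 is eliminated: a1 beats it against every remaining column (S1: 19>12, S2: 17>15, S4: 13>0).
For Bob, S1 strictly dominates S4 on the remaining rows (a1: 11>5, a3: 13>0); eliminate S4.
Among the remaining strategies, none is strictly dominated by another pure strategy of the same player, so the elimination stops.
Surviving strategies — Alice: {a1, a3}; Bob: {S1, S2}.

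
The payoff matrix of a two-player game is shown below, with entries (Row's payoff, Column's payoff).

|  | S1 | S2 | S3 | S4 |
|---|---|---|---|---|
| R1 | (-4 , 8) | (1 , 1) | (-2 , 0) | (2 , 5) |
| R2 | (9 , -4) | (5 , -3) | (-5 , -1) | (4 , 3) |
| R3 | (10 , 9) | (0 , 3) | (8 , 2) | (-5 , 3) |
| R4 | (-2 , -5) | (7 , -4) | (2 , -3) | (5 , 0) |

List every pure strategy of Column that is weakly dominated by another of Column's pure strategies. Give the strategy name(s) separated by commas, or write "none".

S2, S3

S1: no other strategy beats it everywhere (S2 at R1 (8>1); S3 at R1 (8>0); S4 at R1 (8>5)).
S4 weakly dominates S2 — R1: 5>1, R2: 3>-3, R3: 3=3, R4: 0>-4.
S3 is weakly dominated by S4 (R1: 5>0, R2: 3>-1, R3: 3>2, R4: 0>-3).
S4 is not dominated — it holds its own against S1 at R2 (3>-4); S2 at R1 (5>1); S3 at R1 (5>0).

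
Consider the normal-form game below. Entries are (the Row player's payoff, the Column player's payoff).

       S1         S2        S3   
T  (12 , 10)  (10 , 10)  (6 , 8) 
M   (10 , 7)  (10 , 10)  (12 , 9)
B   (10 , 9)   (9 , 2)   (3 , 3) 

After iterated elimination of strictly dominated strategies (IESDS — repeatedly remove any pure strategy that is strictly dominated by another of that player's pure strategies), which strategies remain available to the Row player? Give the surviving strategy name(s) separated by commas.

The Row player's strategy B is strictly dominated by T (S1: 12>10, S2: 10>9, S3: 6>3) and is removed.
The Column player's strategy S3 is strictly dominated by S2 (T: 10>8, M: 10>9) and is removed.
Among the remaining strategies, none is strictly dominated by another pure strategy of the same player, so the elimination stops.
Surviving strategies — the Row player: {T, M}; the Column player: {S1, S2}.

T, M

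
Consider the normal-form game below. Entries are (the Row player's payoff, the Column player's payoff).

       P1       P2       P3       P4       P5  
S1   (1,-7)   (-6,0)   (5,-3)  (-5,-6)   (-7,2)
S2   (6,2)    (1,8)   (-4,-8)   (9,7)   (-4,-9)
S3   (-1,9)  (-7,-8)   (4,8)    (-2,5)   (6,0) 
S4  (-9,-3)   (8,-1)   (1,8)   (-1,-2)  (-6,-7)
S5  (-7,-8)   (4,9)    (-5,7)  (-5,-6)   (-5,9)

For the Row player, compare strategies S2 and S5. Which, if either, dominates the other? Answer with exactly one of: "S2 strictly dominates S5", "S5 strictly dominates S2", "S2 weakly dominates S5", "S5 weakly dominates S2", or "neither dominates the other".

S2's payoffs vs S5's, by the Column player's action — P1: 6>-7, P2: 1<4, P3: -4>-5, P4: 9>-5, P5: -4>-5.
S2 does better at P1, P3, P4, P5 but worse at P2; neither strategy dominates the other.

neither dominates the other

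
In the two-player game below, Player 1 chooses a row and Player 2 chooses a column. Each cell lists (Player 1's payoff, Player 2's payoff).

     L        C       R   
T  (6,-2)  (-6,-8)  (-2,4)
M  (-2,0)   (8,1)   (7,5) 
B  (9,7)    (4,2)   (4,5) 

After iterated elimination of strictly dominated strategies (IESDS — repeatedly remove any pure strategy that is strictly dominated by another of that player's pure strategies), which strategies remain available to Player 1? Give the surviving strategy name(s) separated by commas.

Row T is eliminated: B beats it against every remaining column (L: 9>6, C: 4>-6, R: 4>-2).
Player 2's strategy C is strictly dominated by R (M: 5>1, B: 5>2) and is removed.
Among the remaining strategies, none is strictly dominated by another pure strategy of the same player, so the elimination stops.
Surviving strategies — Player 1: {M, B}; Player 2: {L, R}.

M, B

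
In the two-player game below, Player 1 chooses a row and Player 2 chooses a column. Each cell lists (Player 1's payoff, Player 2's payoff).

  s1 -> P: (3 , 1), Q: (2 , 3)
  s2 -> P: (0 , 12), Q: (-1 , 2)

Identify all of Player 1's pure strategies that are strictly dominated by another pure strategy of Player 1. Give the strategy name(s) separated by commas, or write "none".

s2

s1: no other strategy beats it everywhere (s2 at P (3>0)).
s1 strictly dominates s2 — P: 3>0, Q: 2>-1.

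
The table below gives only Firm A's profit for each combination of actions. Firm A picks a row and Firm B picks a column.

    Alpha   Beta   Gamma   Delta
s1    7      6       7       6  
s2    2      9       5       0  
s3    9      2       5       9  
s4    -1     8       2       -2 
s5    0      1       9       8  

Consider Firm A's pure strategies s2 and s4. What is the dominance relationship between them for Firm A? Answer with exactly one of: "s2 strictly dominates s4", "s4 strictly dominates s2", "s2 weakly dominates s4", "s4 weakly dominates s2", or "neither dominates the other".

s2 strictly dominates s4

Compare s2 to s4 across every action of Firm B: Alpha: 2>-1, Beta: 9>8, Gamma: 5>2, Delta: 0>-2.
s2 gives a strictly higher payoff against every action of Firm B, so s2 strictly dominates s4.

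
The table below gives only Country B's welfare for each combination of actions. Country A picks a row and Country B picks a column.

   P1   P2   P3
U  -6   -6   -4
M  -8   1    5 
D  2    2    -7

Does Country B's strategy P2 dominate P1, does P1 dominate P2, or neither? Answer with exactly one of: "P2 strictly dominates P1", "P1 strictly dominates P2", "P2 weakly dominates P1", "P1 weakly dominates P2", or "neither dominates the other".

P2 weakly dominates P1

P2's payoffs vs P1's, by Country A's action — U: -6=-6, M: 1>-8, D: 2=2.
P2 is at least as good everywhere and strictly better somewhere (tied only at U, D), so P2 weakly but not strictly dominates P1.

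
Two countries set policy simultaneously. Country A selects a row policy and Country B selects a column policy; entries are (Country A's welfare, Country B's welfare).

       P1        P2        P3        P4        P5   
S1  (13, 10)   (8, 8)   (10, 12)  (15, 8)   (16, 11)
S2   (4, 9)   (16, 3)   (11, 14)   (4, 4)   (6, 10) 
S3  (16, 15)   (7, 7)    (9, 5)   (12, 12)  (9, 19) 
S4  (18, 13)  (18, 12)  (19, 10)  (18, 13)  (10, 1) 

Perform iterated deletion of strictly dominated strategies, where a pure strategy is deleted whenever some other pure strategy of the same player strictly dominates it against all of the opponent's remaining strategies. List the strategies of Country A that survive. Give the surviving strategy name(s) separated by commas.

S4

Row S2 is eliminated: S4 beats it against every remaining column (P1: 18>4, P2: 18>16, P3: 19>11, P4: 18>4, P5: 10>6).
Row S3 is eliminated: S4 beats it against every remaining column (P1: 18>16, P2: 18>7, P3: 19>9, P4: 18>12, P5: 10>9).
Column P2 is eliminated: P1 beats it against every remaining row (S1: 10>8, S4: 13>12).
For Country B, P3 strictly dominates P5 on the remaining rows (S1: 12>11, S4: 10>1); eliminate P5.
Country A's strategy S1 is strictly dominated by S4 (P1: 18>13, P3: 19>10, P4: 18>15) and is removed.
For Country B, P1 strictly dominates P3 on the remaining rows (S4: 13>10); eliminate P3.
Among the remaining strategies, none is strictly dominated by another pure strategy of the same player, so the elimination stops.
Surviving strategies — Country A: {S4}; Country B: {P1, P4}.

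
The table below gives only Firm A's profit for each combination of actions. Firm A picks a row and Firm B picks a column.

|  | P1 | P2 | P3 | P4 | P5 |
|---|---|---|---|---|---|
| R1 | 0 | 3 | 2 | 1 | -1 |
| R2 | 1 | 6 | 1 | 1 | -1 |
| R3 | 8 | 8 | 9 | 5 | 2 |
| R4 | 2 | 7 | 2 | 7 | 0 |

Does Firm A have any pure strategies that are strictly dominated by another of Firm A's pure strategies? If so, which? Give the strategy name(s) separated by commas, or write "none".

R1, R2

R1: dominated, since R3 does at least as well everywhere (P1: 8>0, P2: 8>3, P3: 9>2, P4: 5>1, P5: 2>-1).
R3 strictly dominates R2 — P1: 8>1, P2: 8>6, P3: 9>1, P4: 5>1, P5: 2>-1.
R3: no other strategy beats it everywhere (R1 at P1 (8>0); R2 at P1 (8>1); R4 at P1 (8>2)).
Nothing dominates R4: R1 at P1 (2>0); R2 at P1 (2>1); R3 at P4 (7>5).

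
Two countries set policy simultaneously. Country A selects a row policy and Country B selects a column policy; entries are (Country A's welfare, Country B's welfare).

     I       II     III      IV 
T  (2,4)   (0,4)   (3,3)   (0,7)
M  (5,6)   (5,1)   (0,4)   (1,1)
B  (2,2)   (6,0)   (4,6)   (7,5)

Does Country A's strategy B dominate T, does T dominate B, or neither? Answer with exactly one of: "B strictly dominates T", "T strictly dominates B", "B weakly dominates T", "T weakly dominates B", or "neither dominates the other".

B weakly dominates T

B's payoffs vs T's, by Country B's action — I: 2=2, II: 6>0, III: 4>3, IV: 7>0.
B is at least as good everywhere and strictly better somewhere (tied only at I), so B weakly but not strictly dominates T.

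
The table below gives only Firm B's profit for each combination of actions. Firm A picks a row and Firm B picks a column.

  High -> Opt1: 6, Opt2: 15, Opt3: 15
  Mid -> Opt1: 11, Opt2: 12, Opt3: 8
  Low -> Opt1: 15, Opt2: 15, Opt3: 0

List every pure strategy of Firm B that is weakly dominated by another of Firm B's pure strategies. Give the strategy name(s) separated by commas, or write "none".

Opt1 is weakly dominated by Opt2 (High: 15>6, Mid: 12>11, Low: 15=15).
Opt2 is not dominated — it holds its own against Opt1 at High (15>6); Opt3 at Mid (12>8).
Opt3 is weakly dominated by Opt2 (High: 15=15, Mid: 12>8, Low: 15>0).

Opt1, Opt3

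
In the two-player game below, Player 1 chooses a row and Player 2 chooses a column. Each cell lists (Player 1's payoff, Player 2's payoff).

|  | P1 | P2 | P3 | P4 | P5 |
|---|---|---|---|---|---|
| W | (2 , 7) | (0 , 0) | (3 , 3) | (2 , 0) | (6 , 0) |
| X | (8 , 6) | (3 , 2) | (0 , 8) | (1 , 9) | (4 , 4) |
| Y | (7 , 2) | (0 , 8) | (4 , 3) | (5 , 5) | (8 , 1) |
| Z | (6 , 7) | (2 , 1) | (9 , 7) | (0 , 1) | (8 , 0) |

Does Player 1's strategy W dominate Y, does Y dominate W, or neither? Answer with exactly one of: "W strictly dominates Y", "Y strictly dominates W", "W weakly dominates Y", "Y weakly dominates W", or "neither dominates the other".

Compare W to Y across each choice by Player 2: P1: 2<7, P2: 0=0, P3: 3<4, P4: 2<5, P5: 6<8.
Y is at least as good everywhere and strictly better somewhere (tied at P2), so Y weakly dominates W.

Y weakly dominates W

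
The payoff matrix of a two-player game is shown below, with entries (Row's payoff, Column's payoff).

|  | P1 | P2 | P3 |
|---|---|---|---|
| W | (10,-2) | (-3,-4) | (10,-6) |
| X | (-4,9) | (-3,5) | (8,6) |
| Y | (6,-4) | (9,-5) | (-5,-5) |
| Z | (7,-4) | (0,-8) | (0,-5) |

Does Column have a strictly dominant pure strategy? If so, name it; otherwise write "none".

P1

P1 vs P2: W: -2>-4, X: 9>5, Y: -4>-5, Z: -4>-8.
P1 vs P3: W: -2>-6, X: 9>6, Y: -4>-5, Z: -4>-5.
P1 strictly beats every other strategy against every opponent action, so it is strictly dominant.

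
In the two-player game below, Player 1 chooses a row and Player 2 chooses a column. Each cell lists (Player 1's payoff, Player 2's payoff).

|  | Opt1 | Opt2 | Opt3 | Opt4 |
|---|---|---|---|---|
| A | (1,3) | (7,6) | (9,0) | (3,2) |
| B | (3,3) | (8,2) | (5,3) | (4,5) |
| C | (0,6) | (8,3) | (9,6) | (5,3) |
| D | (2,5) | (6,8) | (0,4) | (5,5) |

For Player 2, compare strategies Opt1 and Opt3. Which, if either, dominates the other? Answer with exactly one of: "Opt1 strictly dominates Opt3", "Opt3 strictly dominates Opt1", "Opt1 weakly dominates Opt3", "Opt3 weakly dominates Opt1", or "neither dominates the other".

Opt1's payoffs vs Opt3's, by Player 1's action — A: 3>0, B: 3=3, C: 6=6, D: 5>4.
Opt1 is at least as good everywhere and strictly better somewhere (tied only at B, C), so Opt1 weakly but not strictly dominates Opt3.

Opt1 weakly dominates Opt3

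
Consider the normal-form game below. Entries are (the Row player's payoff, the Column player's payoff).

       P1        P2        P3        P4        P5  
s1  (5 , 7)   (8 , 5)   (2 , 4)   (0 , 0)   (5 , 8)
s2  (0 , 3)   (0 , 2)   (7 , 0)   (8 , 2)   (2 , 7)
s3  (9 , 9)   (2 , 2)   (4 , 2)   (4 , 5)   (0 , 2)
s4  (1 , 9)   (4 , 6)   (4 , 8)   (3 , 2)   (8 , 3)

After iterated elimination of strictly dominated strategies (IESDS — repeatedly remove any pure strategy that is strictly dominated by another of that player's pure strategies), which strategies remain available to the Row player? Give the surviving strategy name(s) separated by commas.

s1, s3, s4

For the Column player, P1 strictly dominates P2 on the remaining rows (s1: 7>5, s2: 3>2, s3: 9>2, s4: 9>6); eliminate P2.
The Column player's strategy P3 is strictly dominated by P1 (s1: 7>4, s2: 3>0, s3: 9>2, s4: 9>8) and is removed.
For the Column player, P1 strictly dominates P4 on the remaining rows (s1: 7>0, s2: 3>2, s3: 9>5, s4: 9>2); eliminate P4.
Row s2 is eliminated: s1 beats it against every remaining column (P1: 5>0, P5: 5>2).
Among the remaining strategies, none is strictly dominated by another pure strategy of the same player, so the elimination stops.
Surviving strategies — the Row player: {s1, s3, s4}; the Column player: {P1, P5}.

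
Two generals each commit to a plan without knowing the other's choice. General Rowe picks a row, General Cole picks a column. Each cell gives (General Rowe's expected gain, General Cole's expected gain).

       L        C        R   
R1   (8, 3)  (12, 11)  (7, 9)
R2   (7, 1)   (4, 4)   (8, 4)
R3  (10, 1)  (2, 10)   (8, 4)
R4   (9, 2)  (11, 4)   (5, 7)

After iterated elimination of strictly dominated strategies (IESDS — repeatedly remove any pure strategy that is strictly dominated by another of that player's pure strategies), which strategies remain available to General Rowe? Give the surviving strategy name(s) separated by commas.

R1, R2, R3

Column L is eliminated: C beats it against every remaining row (R1: 11>3, R2: 4>1, R3: 10>1, R4: 4>2).
General Rowe's strategy R4 is strictly dominated by R1 (C: 12>11, R: 7>5) and is removed.
Among the remaining strategies, none is strictly dominated by another pure strategy of the same player, so the elimination stops.
Surviving strategies — General Rowe: {R1, R2, R3}; General Cole: {C, R}.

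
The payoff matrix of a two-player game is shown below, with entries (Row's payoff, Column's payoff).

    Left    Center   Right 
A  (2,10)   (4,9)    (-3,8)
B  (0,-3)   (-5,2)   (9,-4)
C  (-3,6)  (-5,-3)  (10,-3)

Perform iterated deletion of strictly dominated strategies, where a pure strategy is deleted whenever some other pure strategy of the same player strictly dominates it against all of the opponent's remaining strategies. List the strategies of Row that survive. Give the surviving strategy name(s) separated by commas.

A

Column Right is eliminated: Left beats it against every remaining row (A: 10>8, B: -3>-4, C: 6>-3).
Row's strategy B is strictly dominated by A (Left: 2>0, Center: 4>-5) and is removed.
For Row, A strictly dominates C on the remaining columns (Left: 2>-3, Center: 4>-5); eliminate C.
Column Center is eliminated: Left beats it against every remaining row (A: 10>9).
Among the remaining strategies, none is strictly dominated by another pure strategy of the same player, so the elimination stops.
Surviving strategies — Row: {A}; Column: {Left}.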